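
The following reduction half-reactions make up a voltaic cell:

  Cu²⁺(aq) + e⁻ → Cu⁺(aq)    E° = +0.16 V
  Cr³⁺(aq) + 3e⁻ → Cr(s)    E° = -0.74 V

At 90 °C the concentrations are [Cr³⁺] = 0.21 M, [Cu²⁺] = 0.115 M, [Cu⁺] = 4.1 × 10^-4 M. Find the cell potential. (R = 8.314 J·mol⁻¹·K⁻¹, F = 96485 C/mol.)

The Cu²⁺/Cu⁺ couple has the higher reduction potential and acts as the cathode, so E°_cell = +0.16 − (-0.74) = 0.90 V.
Balancing electrons gives n = 3; the reaction quotient is Q = [Cr³⁺]·[Cu⁺]^3/[Cu²⁺]^3 = 9.52 × 10^-9.
E = E° − (RT/nF) ln Q = 0.90 − (8.314×363)/(3×96485) × (-18.470) = 0.900 + 0.193 = 1.093 V.

1.09 V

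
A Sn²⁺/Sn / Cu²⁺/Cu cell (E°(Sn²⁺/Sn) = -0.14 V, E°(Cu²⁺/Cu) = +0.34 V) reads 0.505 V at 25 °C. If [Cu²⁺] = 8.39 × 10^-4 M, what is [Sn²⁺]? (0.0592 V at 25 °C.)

1.2 × 10^-4 M

From the Nernst equation, log Q = n(E° − E)/0.0592 = 2(0.48 − 0.505)/0.0592 = -0.845, so Q = 0.143.
With Q = [Sn²⁺]/[Cu²⁺] and the known concentrations, [Sn²⁺] in the numerator gives [Sn²⁺] = 1.2 × 10^-4 M.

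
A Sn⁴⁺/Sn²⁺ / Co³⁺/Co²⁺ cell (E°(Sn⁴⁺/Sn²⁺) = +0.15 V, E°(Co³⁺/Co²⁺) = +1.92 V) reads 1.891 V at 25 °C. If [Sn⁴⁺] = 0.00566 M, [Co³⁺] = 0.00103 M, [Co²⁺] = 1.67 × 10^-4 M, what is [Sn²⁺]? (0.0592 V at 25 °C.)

From the Nernst equation, log Q = n(E° − E)/0.0592 = 2(1.77 − 1.891)/0.0592 = -4.088, so Q = 8.17 × 10^-5.
With Q = [Sn⁴⁺]·[Co²⁺]^2/([Sn²⁺]·[Co³⁺]^2) and the known concentrations, [Sn²⁺] in the denominator gives [Sn²⁺] = 1.8 M.

1.8 M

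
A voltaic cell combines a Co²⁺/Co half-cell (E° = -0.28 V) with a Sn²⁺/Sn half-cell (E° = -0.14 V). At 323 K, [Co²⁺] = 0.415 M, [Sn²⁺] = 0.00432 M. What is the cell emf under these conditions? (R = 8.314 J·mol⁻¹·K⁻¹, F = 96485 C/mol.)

0.076 V

The Sn²⁺/Sn couple has the higher reduction potential and acts as the cathode, so E°_cell = -0.14 − (-0.28) = 0.14 V.
Balancing electrons gives n = 2; the reaction quotient is Q = [Co²⁺]/[Sn²⁺] = 96.1.
E = E° − (RT/nF) ln Q = 0.14 − (8.314×323)/(2×96485) × (4.565) = 0.140 − 0.064 = 0.076 V.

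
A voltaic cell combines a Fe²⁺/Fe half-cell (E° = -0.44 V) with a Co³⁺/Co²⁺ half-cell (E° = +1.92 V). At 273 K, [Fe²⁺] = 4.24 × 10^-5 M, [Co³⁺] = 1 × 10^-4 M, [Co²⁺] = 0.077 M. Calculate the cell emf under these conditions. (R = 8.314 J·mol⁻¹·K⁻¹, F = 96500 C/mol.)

2.32 V

The Co³⁺/Co²⁺ couple has the higher reduction potential and acts as the cathode, so E°_cell = +1.92 − (-0.44) = 2.36 V.
Balancing electrons gives n = 2; the reaction quotient is Q = [Fe²⁺]·[Co²⁺]^2/[Co³⁺]^2 = 25.1.
E = E° − (RT/nF) ln Q = 2.36 − (8.314×273)/(2×96500) × (3.224) = 2.360 − 0.038 = 2.322 V.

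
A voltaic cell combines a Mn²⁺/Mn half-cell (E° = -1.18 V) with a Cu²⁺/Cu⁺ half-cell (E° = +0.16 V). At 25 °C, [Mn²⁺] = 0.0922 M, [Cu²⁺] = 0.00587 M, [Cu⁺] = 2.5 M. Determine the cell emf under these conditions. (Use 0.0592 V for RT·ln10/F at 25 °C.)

1.21 V

The Cu²⁺/Cu⁺ couple has the higher reduction potential and acts as the cathode, so E°_cell = +0.16 − (-1.18) = 1.34 V.
Balancing electrons gives n = 2; the reaction quotient is Q = [Mn²⁺]·[Cu⁺]^2/[Cu²⁺]^2 = 1.67 × 10^4.
At 25 °C, E = E° − (0.0592/n) log Q = 1.34 − (0.0592/2)(4.223) = 1.340 − 0.125 = 1.215 V.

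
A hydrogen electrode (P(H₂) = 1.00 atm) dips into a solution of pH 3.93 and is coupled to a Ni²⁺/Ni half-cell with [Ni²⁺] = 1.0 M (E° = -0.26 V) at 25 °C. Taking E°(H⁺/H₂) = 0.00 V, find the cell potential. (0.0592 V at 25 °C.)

The hydrogen couple is the cathode, so E°_cell = 0.26 V; n = 2.
[H⁺] = 10^(−3.93) = 1.2 × 10^-4 M, and Q = [Ni²⁺]·P(H₂) / [H⁺]^2 = 7.24 × 10^7.
E = E° − (0.0592/2) log Q = 0.26 − (0.0592/2)(7.860) = 0.027 V.

0.027 V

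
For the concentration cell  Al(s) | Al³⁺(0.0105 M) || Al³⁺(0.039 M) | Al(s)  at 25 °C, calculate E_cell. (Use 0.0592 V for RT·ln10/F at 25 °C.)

Both half-cells are Al³⁺/Al, so E°_cell = 0. The concentrated side is the cathode; the cell reaction moves Al³⁺ from high to low concentration with n = 3.
Q = [Al³⁺]_dilute/[Al³⁺]_conc = 0.0105/0.039 = 0.269.
E = 0 − (0.0592/3) log Q = −(0.0592/3)(-0.570) = 0.0112 V.

0.011 V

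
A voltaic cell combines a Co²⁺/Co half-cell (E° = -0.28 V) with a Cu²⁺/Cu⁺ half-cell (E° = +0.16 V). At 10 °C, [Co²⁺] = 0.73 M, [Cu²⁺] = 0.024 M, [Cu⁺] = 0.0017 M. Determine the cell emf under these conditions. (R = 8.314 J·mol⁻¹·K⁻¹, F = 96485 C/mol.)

The Cu²⁺/Cu⁺ couple has the higher reduction potential and acts as the cathode, so E°_cell = +0.16 − (-0.28) = 0.44 V.
Balancing electrons gives n = 2; the reaction quotient is Q = [Co²⁺]·[Cu⁺]^2/[Cu²⁺]^2 = 0.00366.
E = E° − (RT/nF) ln Q = 0.44 − (8.314×283)/(2×96485) × (-5.610) = 0.440 + 0.068 = 0.508 V.

0.508 V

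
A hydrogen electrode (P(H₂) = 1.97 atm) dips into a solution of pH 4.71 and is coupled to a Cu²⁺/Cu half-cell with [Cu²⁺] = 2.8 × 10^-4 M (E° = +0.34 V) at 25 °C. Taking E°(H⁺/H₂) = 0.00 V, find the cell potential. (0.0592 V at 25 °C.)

The Cu²⁺/Cu couple is the cathode, so E°_cell = 0.34 V; n = 2.
[H⁺] = 10^(−4.71) = 1.9 × 10^-5 M, and Q = [H⁺]^2 / ([Cu²⁺]·P(H₂)) = 6.89 × 10^-7.
E = E° − (0.0592/2) log Q = 0.34 − (0.0592/2)(-6.162) = 0.522 V.

0.52 V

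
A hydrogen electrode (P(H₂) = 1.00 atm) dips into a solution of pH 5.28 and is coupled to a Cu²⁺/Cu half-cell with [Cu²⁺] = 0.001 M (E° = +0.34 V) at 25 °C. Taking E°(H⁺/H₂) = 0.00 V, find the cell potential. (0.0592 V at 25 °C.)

0.56 V

The Cu²⁺/Cu couple is the cathode, so E°_cell = 0.34 V; n = 2.
[H⁺] = 10^(−5.28) = 5.2 × 10^-6 M, and Q = [H⁺]^2 / ([Cu²⁺]·P(H₂)) = 2.75 × 10^-8.
E = E° − (0.0592/2) log Q = 0.34 − (0.0592/2)(-7.560) = 0.564 V.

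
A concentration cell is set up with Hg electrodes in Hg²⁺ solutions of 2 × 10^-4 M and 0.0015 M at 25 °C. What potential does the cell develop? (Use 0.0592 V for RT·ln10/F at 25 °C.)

0.026 V

Both half-cells are Hg²⁺/Hg, so E°_cell = 0. The concentrated side is the cathode; the cell reaction moves Hg²⁺ from high to low concentration with n = 2.
Q = [Hg²⁺]_dilute/[Hg²⁺]_conc = 2 × 10^-4/0.0015 = 0.133.
E = 0 − (0.0592/2) log Q = −(0.0592/2)(-0.875) = 0.0259 V.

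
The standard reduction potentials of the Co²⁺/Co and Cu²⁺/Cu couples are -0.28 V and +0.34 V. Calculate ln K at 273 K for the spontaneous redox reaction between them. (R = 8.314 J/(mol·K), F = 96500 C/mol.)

E°_cell = +0.34 − (-0.28) = 0.62 V, with n = 2 electrons transferred.
At equilibrium E = 0, so the Nernst equation gives ln K = nFE°/RT = (2)(96500)(0.62)/((8.314)(273)) = 52.72.

ln K = 52.7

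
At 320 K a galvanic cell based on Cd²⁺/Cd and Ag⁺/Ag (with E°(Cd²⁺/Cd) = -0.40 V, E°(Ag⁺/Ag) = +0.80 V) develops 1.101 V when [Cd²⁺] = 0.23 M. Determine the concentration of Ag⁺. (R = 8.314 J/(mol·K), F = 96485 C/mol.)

0.013 M

From the Nernst equation, ln Q = nF(E° − E)/RT = 2×96485×(1.20 − 1.101)/(8.314×320) = 7.181, so Q = 1310.
With Q = [Cd²⁺]/[Ag⁺]^2 and the known concentrations, [Ag⁺]^2 in the denominator gives [Ag⁺] = 0.013 M.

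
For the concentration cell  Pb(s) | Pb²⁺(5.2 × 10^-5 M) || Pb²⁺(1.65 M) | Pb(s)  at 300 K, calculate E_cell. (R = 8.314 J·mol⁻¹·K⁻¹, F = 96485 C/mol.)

0.13 V

Both half-cells are Pb²⁺/Pb, so E°_cell = 0. The concentrated side is the cathode; the cell reaction moves Pb²⁺ from high to low concentration with n = 2.
Q = [Pb²⁺]_dilute/[Pb²⁺]_conc = 5.2 × 10^-5/1.65 = 3.15 × 10^-5.
E = 0 − (RT/nF) ln Q = −((8.314×300)/(2×96485))(-10.365) = 0.1340 V.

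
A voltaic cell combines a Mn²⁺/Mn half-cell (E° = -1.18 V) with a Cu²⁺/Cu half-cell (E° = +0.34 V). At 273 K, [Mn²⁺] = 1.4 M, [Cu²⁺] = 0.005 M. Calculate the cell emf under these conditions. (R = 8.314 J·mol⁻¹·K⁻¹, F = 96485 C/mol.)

The Cu²⁺/Cu couple has the higher reduction potential and acts as the cathode, so E°_cell = +0.34 − (-1.18) = 1.52 V.
Balancing electrons gives n = 2; the reaction quotient is Q = [Mn²⁺]/[Cu²⁺] = 280.
E = E° − (RT/nF) ln Q = 1.52 − (8.314×273)/(2×96485) × (5.635) = 1.520 − 0.066 = 1.454 V.

1.45 V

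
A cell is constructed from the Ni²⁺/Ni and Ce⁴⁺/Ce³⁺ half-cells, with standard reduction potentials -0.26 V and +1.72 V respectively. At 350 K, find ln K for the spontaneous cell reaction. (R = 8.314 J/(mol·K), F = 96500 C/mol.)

ln K = 131.3

E°_cell = +1.72 − (-0.26) = 1.98 V, with n = 2 electrons transferred.
At equilibrium E = 0, so the Nernst equation gives ln K = nFE°/RT = (2)(96500)(1.98)/((8.314)(350)) = 131.32.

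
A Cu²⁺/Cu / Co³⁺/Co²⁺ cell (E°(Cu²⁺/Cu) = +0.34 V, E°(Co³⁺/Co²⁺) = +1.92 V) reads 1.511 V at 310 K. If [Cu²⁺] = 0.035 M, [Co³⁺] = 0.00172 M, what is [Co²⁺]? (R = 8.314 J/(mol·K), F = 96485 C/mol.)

From the Nernst equation, ln Q = nF(E° − E)/RT = 2×96485×(1.58 − 1.511)/(8.314×310) = 5.166, so Q = 175.
With Q = [Cu²⁺]·[Co²⁺]^2/[Co³⁺]^2 and the known concentrations, [Co²⁺]^2 in the numerator gives [Co²⁺] = 0.12 M.

0.12 M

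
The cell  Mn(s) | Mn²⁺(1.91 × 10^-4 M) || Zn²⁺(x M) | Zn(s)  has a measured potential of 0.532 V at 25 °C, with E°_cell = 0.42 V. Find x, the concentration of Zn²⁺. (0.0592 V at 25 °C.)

1.2 M

From the Nernst equation, log Q = n(E° − E)/0.0592 = 2(0.42 − 0.532)/0.0592 = -3.784, so Q = 1.65 × 10^-4.
With Q = [Mn²⁺]/[Zn²⁺] and the known concentrations, [Zn²⁺] in the denominator gives [Zn²⁺] = 1.2 M.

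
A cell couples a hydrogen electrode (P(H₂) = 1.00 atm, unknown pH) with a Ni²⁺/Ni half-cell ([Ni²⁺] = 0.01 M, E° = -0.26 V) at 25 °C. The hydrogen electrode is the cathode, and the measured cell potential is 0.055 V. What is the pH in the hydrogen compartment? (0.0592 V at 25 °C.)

pH = 4.46

E°_cell = 0.26 V and n = 2.
log Q = n(E° − E)/0.0592 = 2×(0.26 − 0.055)/0.0592 = 6.926.
With Q = [Ni²⁺]·P(H₂) / [H⁺]^2, solving for [H⁺] gives log[H⁺] = -4.463, so pH = 4.46.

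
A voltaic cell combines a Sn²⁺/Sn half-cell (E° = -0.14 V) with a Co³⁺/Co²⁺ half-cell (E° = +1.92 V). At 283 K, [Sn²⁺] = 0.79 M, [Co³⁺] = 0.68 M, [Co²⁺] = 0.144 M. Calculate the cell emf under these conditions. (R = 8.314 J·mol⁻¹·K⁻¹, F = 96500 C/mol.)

2.10 V

The Co³⁺/Co²⁺ couple has the higher reduction potential and acts as the cathode, so E°_cell = +1.92 − (-0.14) = 2.06 V.
Balancing electrons gives n = 2; the reaction quotient is Q = [Sn²⁺]·[Co²⁺]^2/[Co³⁺]^2 = 0.0354.
E = E° − (RT/nF) ln Q = 2.06 − (8.314×283)/(2×96500) × (-3.340) = 2.060 + 0.041 = 2.101 V.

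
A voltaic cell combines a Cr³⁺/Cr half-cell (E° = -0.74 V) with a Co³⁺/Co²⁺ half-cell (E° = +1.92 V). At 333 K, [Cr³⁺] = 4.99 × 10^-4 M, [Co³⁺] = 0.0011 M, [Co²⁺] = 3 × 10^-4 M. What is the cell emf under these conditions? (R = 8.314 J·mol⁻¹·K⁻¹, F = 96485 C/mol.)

The Co³⁺/Co²⁺ couple has the higher reduction potential and acts as the cathode, so E°_cell = +1.92 − (-0.74) = 2.66 V.
Balancing electrons gives n = 3; the reaction quotient is Q = [Cr³⁺]·[Co²⁺]^3/[Co³⁺]^3 = 1.01 × 10^-5.
E = E° − (RT/nF) ln Q = 2.66 − (8.314×333)/(3×96485) × (-11.501) = 2.660 + 0.110 = 2.770 V.

2.77 V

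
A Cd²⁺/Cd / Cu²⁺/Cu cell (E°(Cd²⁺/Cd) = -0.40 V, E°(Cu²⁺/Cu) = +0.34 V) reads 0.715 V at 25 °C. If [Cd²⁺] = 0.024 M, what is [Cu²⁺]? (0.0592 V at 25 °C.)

From the Nernst equation, log Q = n(E° − E)/0.0592 = 2(0.74 − 0.715)/0.0592 = 0.845, so Q = 6.99.
With Q = [Cd²⁺]/[Cu²⁺] and the known concentrations, [Cu²⁺] in the denominator gives [Cu²⁺] = 0.0034 M.

0.0034 M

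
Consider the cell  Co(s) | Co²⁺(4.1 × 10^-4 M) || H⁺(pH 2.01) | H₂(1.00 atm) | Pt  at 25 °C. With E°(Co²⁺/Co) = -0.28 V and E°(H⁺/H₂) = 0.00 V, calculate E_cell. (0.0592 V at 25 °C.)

0.26 V

The hydrogen couple is the cathode, so E°_cell = 0.28 V; n = 2.
[H⁺] = 10^(−2.01) = 0.0098 M, and Q = [Co²⁺]·P(H₂) / [H⁺]^2 = 4.29.
E = E° − (0.0592/2) log Q = 0.28 − (0.0592/2)(0.633) = 0.261 V.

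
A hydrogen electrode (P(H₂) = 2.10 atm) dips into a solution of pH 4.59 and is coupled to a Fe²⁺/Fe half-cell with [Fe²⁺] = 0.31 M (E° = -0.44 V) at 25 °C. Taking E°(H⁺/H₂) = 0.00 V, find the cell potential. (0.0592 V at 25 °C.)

0.17 V

The hydrogen couple is the cathode, so E°_cell = 0.44 V; n = 2.
[H⁺] = 10^(−4.59) = 2.6 × 10^-5 M, and Q = [Fe²⁺]·P(H₂) / [H⁺]^2 = 9.85 × 10^8.
E = E° − (0.0592/2) log Q = 0.44 − (0.0592/2)(8.994) = 0.174 V.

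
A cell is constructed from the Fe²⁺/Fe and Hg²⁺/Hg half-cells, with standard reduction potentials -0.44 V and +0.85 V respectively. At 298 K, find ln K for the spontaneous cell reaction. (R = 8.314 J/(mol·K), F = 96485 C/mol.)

ln K = 100.5

E°_cell = +0.85 − (-0.44) = 1.29 V, with n = 2 electrons transferred.
At equilibrium E = 0, so the Nernst equation gives ln K = nFE°/RT = (2)(96485)(1.29)/((8.314)(298)) = 100.47.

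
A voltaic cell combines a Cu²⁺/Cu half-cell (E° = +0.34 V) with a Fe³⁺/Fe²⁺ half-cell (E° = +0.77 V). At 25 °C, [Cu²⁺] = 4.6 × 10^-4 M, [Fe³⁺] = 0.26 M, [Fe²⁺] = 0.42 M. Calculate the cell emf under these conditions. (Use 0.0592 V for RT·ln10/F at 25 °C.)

0.516 V

The Fe³⁺/Fe²⁺ couple has the higher reduction potential and acts as the cathode, so E°_cell = +0.77 − (+0.34) = 0.43 V.
Balancing electrons gives n = 2; the reaction quotient is Q = [Cu²⁺]·[Fe²⁺]^2/[Fe³⁺]^2 = 0.00120.
At 25 °C, E = E° − (0.0592/n) log Q = 0.43 − (0.0592/2)(-2.921) = 0.430 + 0.086 = 0.516 V.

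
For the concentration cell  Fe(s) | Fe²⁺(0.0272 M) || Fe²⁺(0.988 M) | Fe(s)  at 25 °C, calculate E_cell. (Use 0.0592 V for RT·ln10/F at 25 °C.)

Both half-cells are Fe²⁺/Fe, so E°_cell = 0. The concentrated side is the cathode; the cell reaction moves Fe²⁺ from high to low concentration with n = 2.
Q = [Fe²⁺]_dilute/[Fe²⁺]_conc = 0.0272/0.988 = 0.0275.
E = 0 − (0.0592/2) log Q = −(0.0592/2)(-1.560) = 0.0462 V.

0.046 V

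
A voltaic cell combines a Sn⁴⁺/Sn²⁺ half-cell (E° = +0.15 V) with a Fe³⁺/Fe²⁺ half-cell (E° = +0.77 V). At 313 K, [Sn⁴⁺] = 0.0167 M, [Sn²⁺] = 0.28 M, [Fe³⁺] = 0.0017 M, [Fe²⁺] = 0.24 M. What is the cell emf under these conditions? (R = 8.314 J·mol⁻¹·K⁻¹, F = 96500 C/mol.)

0.525 V

The Fe³⁺/Fe²⁺ couple has the higher reduction potential and acts as the cathode, so E°_cell = +0.77 − (+0.15) = 0.62 V.
Balancing electrons gives n = 2; the reaction quotient is Q = [Sn⁴⁺]·[Fe²⁺]^2/([Sn²⁺]·[Fe³⁺]^2) = 1190.
E = E° − (RT/nF) ln Q = 0.62 − (8.314×313)/(2×96500) × (7.081) = 0.620 − 0.095 = 0.525 V.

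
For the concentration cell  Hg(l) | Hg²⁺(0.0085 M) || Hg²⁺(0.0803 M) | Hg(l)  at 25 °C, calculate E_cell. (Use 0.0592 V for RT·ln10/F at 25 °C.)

Both half-cells are Hg²⁺/Hg, so E°_cell = 0. The concentrated side is the cathode; the cell reaction moves Hg²⁺ from high to low concentration with n = 2.
Q = [Hg²⁺]_dilute/[Hg²⁺]_conc = 0.0085/0.0803 = 0.106.
E = 0 − (0.0592/2) log Q = −(0.0592/2)(-0.975) = 0.0289 V.

0.029 V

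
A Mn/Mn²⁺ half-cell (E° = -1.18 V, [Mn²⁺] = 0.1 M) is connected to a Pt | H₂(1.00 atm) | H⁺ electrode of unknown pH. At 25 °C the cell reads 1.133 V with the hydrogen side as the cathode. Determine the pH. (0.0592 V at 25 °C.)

pH = 1.29

E°_cell = 1.18 V and n = 2.
log Q = n(E° − E)/0.0592 = 2×(1.18 − 1.133)/0.0592 = 1.588.
With Q = [Mn²⁺]·P(H₂) / [H⁺]^2, solving for [H⁺] gives log[H⁺] = -1.294, so pH = 1.29.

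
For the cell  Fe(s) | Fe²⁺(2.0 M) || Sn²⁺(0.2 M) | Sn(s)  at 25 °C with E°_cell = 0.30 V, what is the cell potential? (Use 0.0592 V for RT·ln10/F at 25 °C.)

0.270 V

Balancing electrons gives n = 2; the reaction quotient is Q = [Fe²⁺]/[Sn²⁺] = 10.0.
At 25 °C, E = E° − (0.0592/n) log Q = 0.30 − (0.0592/2)(1.000) = 0.300 − 0.030 = 0.270 V.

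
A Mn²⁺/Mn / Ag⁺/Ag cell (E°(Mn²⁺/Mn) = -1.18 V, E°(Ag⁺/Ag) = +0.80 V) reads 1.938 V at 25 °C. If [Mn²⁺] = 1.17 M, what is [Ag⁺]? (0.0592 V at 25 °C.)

0.21 M

From the Nernst equation, log Q = n(E° − E)/0.0592 = 2(1.98 − 1.938)/0.0592 = 1.419, so Q = 26.2.
With Q = [Mn²⁺]/[Ag⁺]^2 and the known concentrations, [Ag⁺]^2 in the denominator gives [Ag⁺] = 0.21 M.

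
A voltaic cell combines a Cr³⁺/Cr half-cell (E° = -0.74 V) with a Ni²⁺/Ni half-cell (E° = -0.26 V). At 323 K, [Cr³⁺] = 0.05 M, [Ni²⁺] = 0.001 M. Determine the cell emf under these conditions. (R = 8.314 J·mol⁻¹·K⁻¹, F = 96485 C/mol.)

The Ni²⁺/Ni couple has the higher reduction potential and acts as the cathode, so E°_cell = -0.26 − (-0.74) = 0.48 V.
Balancing electrons gives n = 6; the reaction quotient is Q = [Cr³⁺]^2/[Ni²⁺]^3 = 2.5 × 10^6.
E = E° − (RT/nF) ln Q = 0.48 − (8.314×323)/(6×96485) × (14.732) = 0.480 − 0.068 = 0.412 V.

0.412 V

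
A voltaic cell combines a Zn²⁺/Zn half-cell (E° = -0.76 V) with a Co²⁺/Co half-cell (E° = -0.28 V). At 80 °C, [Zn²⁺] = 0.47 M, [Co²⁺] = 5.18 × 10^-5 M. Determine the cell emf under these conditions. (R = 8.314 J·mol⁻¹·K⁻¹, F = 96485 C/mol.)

0.341 V

The Co²⁺/Co couple has the higher reduction potential and acts as the cathode, so E°_cell = -0.28 − (-0.76) = 0.48 V.
Balancing electrons gives n = 2; the reaction quotient is Q = [Zn²⁺]/[Co²⁺] = 9070.
E = E° − (RT/nF) ln Q = 0.48 − (8.314×353)/(2×96485) × (9.113) = 0.480 − 0.139 = 0.341 V.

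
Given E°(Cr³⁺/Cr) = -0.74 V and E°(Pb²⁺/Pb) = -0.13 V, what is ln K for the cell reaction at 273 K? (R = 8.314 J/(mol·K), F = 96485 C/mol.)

ln K = 155.6

E°_cell = -0.13 − (-0.74) = 0.61 V, with n = 6 electrons transferred.
At equilibrium E = 0, so the Nernst equation gives ln K = nFE°/RT = (6)(96485)(0.61)/((8.314)(273)) = 155.59.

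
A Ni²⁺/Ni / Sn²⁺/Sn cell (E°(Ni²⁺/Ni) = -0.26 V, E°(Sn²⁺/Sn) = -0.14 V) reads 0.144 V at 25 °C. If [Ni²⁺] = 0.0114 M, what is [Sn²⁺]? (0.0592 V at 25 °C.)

From the Nernst equation, log Q = n(E° − E)/0.0592 = 2(0.12 − 0.144)/0.0592 = -0.811, so Q = 0.155.
With Q = [Ni²⁺]/[Sn²⁺] and the known concentrations, [Sn²⁺] in the denominator gives [Sn²⁺] = 0.074 M.

0.074 M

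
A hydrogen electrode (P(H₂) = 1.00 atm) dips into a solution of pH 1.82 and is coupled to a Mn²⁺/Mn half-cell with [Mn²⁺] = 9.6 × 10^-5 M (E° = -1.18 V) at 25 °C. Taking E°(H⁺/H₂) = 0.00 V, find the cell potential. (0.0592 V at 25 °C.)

1.19 V

The hydrogen couple is the cathode, so E°_cell = 1.18 V; n = 2.
[H⁺] = 10^(−1.82) = 0.015 M, and Q = [Mn²⁺]·P(H₂) / [H⁺]^2 = 0.419.
E = E° − (0.0592/2) log Q = 1.18 − (0.0592/2)(-0.378) = 1.191 V.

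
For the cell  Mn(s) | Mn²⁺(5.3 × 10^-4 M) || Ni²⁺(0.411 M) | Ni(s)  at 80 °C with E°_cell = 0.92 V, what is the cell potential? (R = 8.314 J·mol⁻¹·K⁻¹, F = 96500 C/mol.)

1.02 V

Balancing electrons gives n = 2; the reaction quotient is Q = [Mn²⁺]/[Ni²⁺] = 0.00129.
E = E° − (RT/nF) ln Q = 0.92 − (8.314×353)/(2×96500) × (-6.653) = 0.920 + 0.101 = 1.021 V.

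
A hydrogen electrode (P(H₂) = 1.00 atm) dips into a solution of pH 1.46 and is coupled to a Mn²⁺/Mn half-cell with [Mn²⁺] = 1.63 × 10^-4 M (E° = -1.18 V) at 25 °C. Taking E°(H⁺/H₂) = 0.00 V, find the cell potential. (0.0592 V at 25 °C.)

1.21 V

The hydrogen couple is the cathode, so E°_cell = 1.18 V; n = 2.
[H⁺] = 10^(−1.46) = 0.035 M, and Q = [Mn²⁺]·P(H₂) / [H⁺]^2 = 0.136.
E = E° − (0.0592/2) log Q = 1.18 − (0.0592/2)(-0.868) = 1.206 V.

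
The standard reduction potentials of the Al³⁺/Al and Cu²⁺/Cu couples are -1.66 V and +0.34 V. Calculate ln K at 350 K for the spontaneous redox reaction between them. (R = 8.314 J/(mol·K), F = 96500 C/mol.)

E°_cell = +0.34 − (-1.66) = 2.00 V, with n = 6 electrons transferred.
At equilibrium E = 0, so the Nernst equation gives ln K = nFE°/RT = (6)(96500)(2.00)/((8.314)(350)) = 397.95.

ln K = 398.0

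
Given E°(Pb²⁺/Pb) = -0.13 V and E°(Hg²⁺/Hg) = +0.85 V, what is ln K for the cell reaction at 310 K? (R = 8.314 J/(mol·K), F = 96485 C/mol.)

E°_cell = +0.85 − (-0.13) = 0.98 V, with n = 2 electrons transferred.
At equilibrium E = 0, so the Nernst equation gives ln K = nFE°/RT = (2)(96485)(0.98)/((8.314)(310)) = 73.37.

ln K = 73.4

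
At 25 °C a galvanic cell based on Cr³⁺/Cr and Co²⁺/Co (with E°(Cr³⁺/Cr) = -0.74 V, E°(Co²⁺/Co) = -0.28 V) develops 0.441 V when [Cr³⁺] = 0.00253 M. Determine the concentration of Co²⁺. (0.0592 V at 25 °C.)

From the Nernst equation, log Q = n(E° − E)/0.0592 = 6(0.46 − 0.441)/0.0592 = 1.926, so Q = 84.3.
With Q = [Cr³⁺]^2/[Co²⁺]^3 and the known concentrations, [Co²⁺]^3 in the denominator gives [Co²⁺] = 0.0042 M.

0.0042 M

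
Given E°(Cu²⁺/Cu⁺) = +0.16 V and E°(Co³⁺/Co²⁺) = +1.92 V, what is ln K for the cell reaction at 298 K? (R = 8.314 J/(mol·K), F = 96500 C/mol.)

ln K = 68.6

E°_cell = +1.92 − (+0.16) = 1.76 V, with n = 1 electron transferred.
At equilibrium E = 0, so the Nernst equation gives ln K = nFE°/RT = (1)(96500)(1.76)/((8.314)(298)) = 68.55.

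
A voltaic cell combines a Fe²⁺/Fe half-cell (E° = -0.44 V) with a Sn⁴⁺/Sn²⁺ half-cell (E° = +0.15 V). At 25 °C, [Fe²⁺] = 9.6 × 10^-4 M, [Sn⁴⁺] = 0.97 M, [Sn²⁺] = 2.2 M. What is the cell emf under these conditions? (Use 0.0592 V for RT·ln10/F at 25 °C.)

0.669 V

The Sn⁴⁺/Sn²⁺ couple has the higher reduction potential and acts as the cathode, so E°_cell = +0.15 − (-0.44) = 0.59 V.
Balancing electrons gives n = 2; the reaction quotient is Q = [Fe²⁺]·[Sn²⁺]/[Sn⁴⁺] = 0.00218.
At 25 °C, E = E° − (0.0592/n) log Q = 0.59 − (0.0592/2)(-2.662) = 0.590 + 0.079 = 0.669 V.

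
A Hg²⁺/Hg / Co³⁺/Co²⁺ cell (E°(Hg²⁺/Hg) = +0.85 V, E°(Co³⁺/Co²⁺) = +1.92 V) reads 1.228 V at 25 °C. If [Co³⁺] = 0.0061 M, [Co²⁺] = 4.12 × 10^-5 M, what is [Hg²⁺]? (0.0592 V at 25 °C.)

From the Nernst equation, log Q = n(E° − E)/0.0592 = 2(1.07 − 1.228)/0.0592 = -5.338, so Q = 4.59 × 10^-6.
With Q = [Hg²⁺]·[Co²⁺]^2/[Co³⁺]^2 and the known concentrations, [Hg²⁺] in the numerator gives [Hg²⁺] = 0.1 M.

0.1 M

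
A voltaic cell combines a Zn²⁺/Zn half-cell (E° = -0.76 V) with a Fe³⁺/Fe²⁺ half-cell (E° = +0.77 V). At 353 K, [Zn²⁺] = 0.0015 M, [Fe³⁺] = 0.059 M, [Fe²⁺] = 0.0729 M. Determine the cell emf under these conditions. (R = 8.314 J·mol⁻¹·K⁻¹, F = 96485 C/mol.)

1.62 V

The Fe³⁺/Fe²⁺ couple has the higher reduction potential and acts as the cathode, so E°_cell = +0.77 − (-0.76) = 1.53 V.
Balancing electrons gives n = 2; the reaction quotient is Q = [Zn²⁺]·[Fe²⁺]^2/[Fe³⁺]^2 = 0.00229.
E = E° − (RT/nF) ln Q = 1.53 − (8.314×353)/(2×96485) × (-6.079) = 1.530 + 0.092 = 1.622 V.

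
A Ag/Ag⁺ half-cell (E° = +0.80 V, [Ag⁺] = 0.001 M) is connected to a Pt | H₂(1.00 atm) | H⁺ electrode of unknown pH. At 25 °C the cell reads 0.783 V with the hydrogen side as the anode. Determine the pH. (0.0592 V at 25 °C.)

pH = 2.71

E°_cell = 0.80 V and n = 2.
log Q = n(E° − E)/0.0592 = 2×(0.80 − 0.783)/0.0592 = 0.574.
With Q = [H⁺]^2 / ([Ag⁺]^2·P(H₂)), solving for [H⁺] gives log[H⁺] = -2.713, so pH = 2.71.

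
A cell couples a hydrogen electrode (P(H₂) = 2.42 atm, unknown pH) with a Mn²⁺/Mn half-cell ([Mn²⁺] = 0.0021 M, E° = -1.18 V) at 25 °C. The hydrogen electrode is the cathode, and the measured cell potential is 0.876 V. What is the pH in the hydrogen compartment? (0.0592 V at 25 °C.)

E°_cell = 1.18 V and n = 2.
log Q = n(E° − E)/0.0592 = 2×(1.18 − 0.876)/0.0592 = 10.270.
With Q = [Mn²⁺]·P(H₂) / [H⁺]^2, solving for [H⁺] gives log[H⁺] = -6.282, so pH = 6.28.

pH = 6.28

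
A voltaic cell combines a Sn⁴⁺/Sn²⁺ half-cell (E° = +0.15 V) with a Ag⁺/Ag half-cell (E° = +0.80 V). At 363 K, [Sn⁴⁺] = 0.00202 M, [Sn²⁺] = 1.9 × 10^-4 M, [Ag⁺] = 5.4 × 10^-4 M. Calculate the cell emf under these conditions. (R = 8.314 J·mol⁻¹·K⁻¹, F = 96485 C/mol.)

The Ag⁺/Ag couple has the higher reduction potential and acts as the cathode, so E°_cell = +0.80 − (+0.15) = 0.65 V.
Balancing electrons gives n = 2; the reaction quotient is Q = [Sn⁴⁺]/([Sn²⁺]·[Ag⁺]^2) = 3.65 × 10^7.
E = E° − (RT/nF) ln Q = 0.65 − (8.314×363)/(2×96485) × (17.412) = 0.650 − 0.272 = 0.378 V.

0.378 V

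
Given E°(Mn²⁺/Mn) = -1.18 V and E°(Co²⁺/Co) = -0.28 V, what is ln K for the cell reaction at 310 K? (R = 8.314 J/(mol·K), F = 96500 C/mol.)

ln K = 67.4

E°_cell = -0.28 − (-1.18) = 0.90 V, with n = 2 electrons transferred.
At equilibrium E = 0, so the Nernst equation gives ln K = nFE°/RT = (2)(96500)(0.90)/((8.314)(310)) = 67.40.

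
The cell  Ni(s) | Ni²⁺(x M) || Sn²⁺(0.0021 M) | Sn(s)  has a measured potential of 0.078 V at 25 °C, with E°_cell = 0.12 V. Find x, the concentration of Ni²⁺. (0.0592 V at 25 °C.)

0.055 M

From the Nernst equation, log Q = n(E° − E)/0.0592 = 2(0.12 − 0.078)/0.0592 = 1.419, so Q = 26.2.
With Q = [Ni²⁺]/[Sn²⁺] and the known concentrations, [Ni²⁺] in the numerator gives [Ni²⁺] = 0.055 M.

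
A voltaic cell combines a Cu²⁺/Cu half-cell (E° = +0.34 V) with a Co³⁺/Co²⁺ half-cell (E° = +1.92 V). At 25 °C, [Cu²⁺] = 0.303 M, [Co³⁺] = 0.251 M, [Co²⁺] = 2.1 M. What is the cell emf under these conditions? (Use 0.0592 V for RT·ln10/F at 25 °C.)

The Co³⁺/Co²⁺ couple has the higher reduction potential and acts as the cathode, so E°_cell = +1.92 − (+0.34) = 1.58 V.
Balancing electrons gives n = 2; the reaction quotient is Q = [Cu²⁺]·[Co²⁺]^2/[Co³⁺]^2 = 21.2.
At 25 °C, E = E° − (0.0592/n) log Q = 1.58 − (0.0592/2)(1.327) = 1.580 − 0.039 = 1.541 V.

1.54 V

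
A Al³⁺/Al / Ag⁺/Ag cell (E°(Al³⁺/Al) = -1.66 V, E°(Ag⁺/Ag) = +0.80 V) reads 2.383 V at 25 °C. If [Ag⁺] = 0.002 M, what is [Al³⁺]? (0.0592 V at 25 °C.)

From the Nernst equation, log Q = n(E° − E)/0.0592 = 3(2.46 − 2.383)/0.0592 = 3.902, so Q = 7980.
With Q = [Al³⁺]/[Ag⁺]^3 and the known concentrations, [Al³⁺] in the numerator gives [Al³⁺] = 6.4 × 10^-5 M.

6.4 × 10^-5 M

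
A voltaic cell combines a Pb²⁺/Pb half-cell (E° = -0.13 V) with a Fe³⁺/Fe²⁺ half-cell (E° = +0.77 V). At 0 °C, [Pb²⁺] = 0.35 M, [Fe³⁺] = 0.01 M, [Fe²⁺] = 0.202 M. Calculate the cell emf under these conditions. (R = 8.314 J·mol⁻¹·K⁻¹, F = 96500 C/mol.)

The Fe³⁺/Fe²⁺ couple has the higher reduction potential and acts as the cathode, so E°_cell = +0.77 − (-0.13) = 0.90 V.
Balancing electrons gives n = 2; the reaction quotient is Q = [Pb²⁺]·[Fe²⁺]^2/[Fe³⁺]^2 = 143.
E = E° − (RT/nF) ln Q = 0.90 − (8.314×273)/(2×96500) × (4.962) = 0.900 − 0.058 = 0.842 V.

0.842 V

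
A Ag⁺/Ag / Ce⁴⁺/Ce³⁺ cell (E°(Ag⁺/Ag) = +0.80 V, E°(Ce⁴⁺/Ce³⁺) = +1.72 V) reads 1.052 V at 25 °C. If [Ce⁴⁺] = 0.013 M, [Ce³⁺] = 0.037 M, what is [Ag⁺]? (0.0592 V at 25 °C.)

From the Nernst equation, log Q = n(E° − E)/0.0592 = 1(0.92 − 1.052)/0.0592 = -2.230, so Q = 0.00589.
With Q = [Ag⁺]·[Ce³⁺]/[Ce⁴⁺] and the known concentrations, [Ag⁺] in the numerator gives [Ag⁺] = 0.0021 M.

0.0021 M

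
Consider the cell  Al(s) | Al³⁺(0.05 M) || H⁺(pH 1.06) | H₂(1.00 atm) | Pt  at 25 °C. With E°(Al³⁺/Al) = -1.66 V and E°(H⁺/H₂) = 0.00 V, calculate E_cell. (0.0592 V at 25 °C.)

The hydrogen couple is the cathode, so E°_cell = 1.66 V; n = 6.
[H⁺] = 10^(−1.06) = 0.087 M, and Q = [Al³⁺]^2·P(H₂)^3 / [H⁺]^6 = 5730.
E = E° − (0.0592/6) log Q = 1.66 − (0.0592/6)(3.758) = 1.623 V.

1.62 V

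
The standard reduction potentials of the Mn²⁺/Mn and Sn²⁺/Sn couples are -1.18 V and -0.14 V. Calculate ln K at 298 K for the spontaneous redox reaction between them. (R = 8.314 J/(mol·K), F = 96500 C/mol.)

ln K = 81.0

E°_cell = -0.14 − (-1.18) = 1.04 V, with n = 2 electrons transferred.
At equilibrium E = 0, so the Nernst equation gives ln K = nFE°/RT = (2)(96500)(1.04)/((8.314)(298)) = 81.01.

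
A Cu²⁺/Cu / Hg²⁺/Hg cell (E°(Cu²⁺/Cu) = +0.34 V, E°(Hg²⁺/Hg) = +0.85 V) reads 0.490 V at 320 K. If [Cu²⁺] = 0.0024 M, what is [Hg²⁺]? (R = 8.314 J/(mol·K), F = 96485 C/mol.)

5.6 × 10^-4 M

From the Nernst equation, ln Q = nF(E° − E)/RT = 2×96485×(0.51 − 0.490)/(8.314×320) = 1.451, so Q = 4.27.
With Q = [Cu²⁺]/[Hg²⁺] and the known concentrations, [Hg²⁺] in the denominator gives [Hg²⁺] = 5.6 × 10^-4 M.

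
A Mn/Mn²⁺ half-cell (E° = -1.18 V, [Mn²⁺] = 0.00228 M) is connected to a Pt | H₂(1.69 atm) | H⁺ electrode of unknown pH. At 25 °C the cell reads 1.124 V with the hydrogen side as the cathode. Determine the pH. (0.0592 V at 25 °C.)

E°_cell = 1.18 V and n = 2.
log Q = n(E° − E)/0.0592 = 2×(1.18 − 1.124)/0.0592 = 1.892.
With Q = [Mn²⁺]·P(H₂) / [H⁺]^2, solving for [H⁺] gives log[H⁺] = -2.153, so pH = 2.15.

pH = 2.15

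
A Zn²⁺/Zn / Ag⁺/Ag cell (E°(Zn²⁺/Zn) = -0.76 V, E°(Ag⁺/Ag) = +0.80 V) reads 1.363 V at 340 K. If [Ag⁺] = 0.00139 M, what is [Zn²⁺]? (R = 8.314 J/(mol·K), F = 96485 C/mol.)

1.3 M

From the Nernst equation, ln Q = nF(E° − E)/RT = 2×96485×(1.56 − 1.363)/(8.314×340) = 13.448, so Q = 6.93 × 10^5.
With Q = [Zn²⁺]/[Ag⁺]^2 and the known concentrations, [Zn²⁺] in the numerator gives [Zn²⁺] = 1.3 M.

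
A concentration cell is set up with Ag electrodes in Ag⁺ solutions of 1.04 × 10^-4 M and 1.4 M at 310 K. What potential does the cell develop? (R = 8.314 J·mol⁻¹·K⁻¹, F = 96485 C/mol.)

Both half-cells are Ag⁺/Ag, so E°_cell = 0. The concentrated side is the cathode; the cell reaction moves Ag⁺ from high to low concentration with n = 1.
Q = [Ag⁺]_dilute/[Ag⁺]_conc = 1.04 × 10^-4/1.4 = 7.43 × 10^-5.
E = 0 − (RT/nF) ln Q = −((8.314×310)/(1×96485))(-9.508) = 0.2540 V.

0.25 V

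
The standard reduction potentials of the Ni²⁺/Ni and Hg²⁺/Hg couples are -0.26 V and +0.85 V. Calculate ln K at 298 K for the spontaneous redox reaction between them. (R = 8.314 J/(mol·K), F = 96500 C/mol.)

ln K = 86.5

E°_cell = +0.85 − (-0.26) = 1.11 V, with n = 2 electrons transferred.
At equilibrium E = 0, so the Nernst equation gives ln K = nFE°/RT = (2)(96500)(1.11)/((8.314)(298)) = 86.47.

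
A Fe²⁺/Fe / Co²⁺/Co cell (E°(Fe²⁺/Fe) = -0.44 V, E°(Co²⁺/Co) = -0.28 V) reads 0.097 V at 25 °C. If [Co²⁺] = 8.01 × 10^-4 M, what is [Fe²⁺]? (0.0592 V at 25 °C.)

0.11 M

From the Nernst equation, log Q = n(E° − E)/0.0592 = 2(0.16 − 0.097)/0.0592 = 2.128, so Q = 134.
With Q = [Fe²⁺]/[Co²⁺] and the known concentrations, [Fe²⁺] in the numerator gives [Fe²⁺] = 0.11 M.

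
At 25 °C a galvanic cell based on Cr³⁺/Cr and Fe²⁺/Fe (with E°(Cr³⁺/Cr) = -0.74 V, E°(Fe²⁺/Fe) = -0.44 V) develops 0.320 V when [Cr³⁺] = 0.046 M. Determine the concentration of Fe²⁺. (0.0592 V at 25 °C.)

From the Nernst equation, log Q = n(E° − E)/0.0592 = 6(0.30 − 0.320)/0.0592 = -2.027, so Q = 0.00940.
With Q = [Cr³⁺]^2/[Fe²⁺]^3 and the known concentrations, [Fe²⁺]^3 in the denominator gives [Fe²⁺] = 0.61 M.

0.61 M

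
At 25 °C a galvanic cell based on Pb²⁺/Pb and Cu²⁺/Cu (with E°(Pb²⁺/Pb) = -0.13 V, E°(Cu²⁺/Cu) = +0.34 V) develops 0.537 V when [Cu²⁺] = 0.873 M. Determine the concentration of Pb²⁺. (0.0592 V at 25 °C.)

From the Nernst equation, log Q = n(E° − E)/0.0592 = 2(0.47 − 0.537)/0.0592 = -2.264, so Q = 0.00545.
With Q = [Pb²⁺]/[Cu²⁺] and the known concentrations, [Pb²⁺] in the numerator gives [Pb²⁺] = 0.0048 M.

0.0048 M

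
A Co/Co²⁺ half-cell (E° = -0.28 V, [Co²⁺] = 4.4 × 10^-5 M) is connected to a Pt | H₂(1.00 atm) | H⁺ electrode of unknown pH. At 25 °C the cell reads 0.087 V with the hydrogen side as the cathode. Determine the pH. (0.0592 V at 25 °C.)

pH = 5.44

E°_cell = 0.28 V and n = 2.
log Q = n(E° − E)/0.0592 = 2×(0.28 − 0.087)/0.0592 = 6.520.
With Q = [Co²⁺]·P(H₂) / [H⁺]^2, solving for [H⁺] gives log[H⁺] = -5.438, so pH = 5.44.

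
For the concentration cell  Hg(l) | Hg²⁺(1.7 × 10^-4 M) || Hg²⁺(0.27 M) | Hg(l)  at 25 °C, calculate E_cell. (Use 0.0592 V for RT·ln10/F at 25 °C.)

0.095 V

Both half-cells are Hg²⁺/Hg, so E°_cell = 0. The concentrated side is the cathode; the cell reaction moves Hg²⁺ from high to low concentration with n = 2.
Q = [Hg²⁺]_dilute/[Hg²⁺]_conc = 1.7 × 10^-4/0.27 = 6.3 × 10^-4.
E = 0 − (0.0592/2) log Q = −(0.0592/2)(-3.201) = 0.0947 V.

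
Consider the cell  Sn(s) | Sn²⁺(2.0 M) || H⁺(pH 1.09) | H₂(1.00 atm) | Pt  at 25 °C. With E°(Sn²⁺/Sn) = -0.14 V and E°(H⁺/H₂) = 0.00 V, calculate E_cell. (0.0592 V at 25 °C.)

The hydrogen couple is the cathode, so E°_cell = 0.14 V; n = 2.
[H⁺] = 10^(−1.09) = 0.081 M, and Q = [Sn²⁺]·P(H₂) / [H⁺]^2 = 303.
E = E° − (0.0592/2) log Q = 0.14 − (0.0592/2)(2.481) = 0.067 V.

0.067 V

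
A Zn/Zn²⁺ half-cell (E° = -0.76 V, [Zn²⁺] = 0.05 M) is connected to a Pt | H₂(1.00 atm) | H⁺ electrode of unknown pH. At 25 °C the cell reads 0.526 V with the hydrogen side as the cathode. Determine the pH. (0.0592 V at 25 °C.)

pH = 4.60

E°_cell = 0.76 V and n = 2.
log Q = n(E° − E)/0.0592 = 2×(0.76 − 0.526)/0.0592 = 7.905.
With Q = [Zn²⁺]·P(H₂) / [H⁺]^2, solving for [H⁺] gives log[H⁺] = -4.603, so pH = 4.60.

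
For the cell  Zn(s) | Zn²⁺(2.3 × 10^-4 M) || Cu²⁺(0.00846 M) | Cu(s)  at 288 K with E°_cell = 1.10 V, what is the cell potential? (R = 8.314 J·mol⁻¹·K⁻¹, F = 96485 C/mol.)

Balancing electrons gives n = 2; the reaction quotient is Q = [Zn²⁺]/[Cu²⁺] = 0.0272.
E = E° − (RT/nF) ln Q = 1.10 − (8.314×288)/(2×96485) × (-3.605) = 1.100 + 0.045 = 1.145 V.

1.14 V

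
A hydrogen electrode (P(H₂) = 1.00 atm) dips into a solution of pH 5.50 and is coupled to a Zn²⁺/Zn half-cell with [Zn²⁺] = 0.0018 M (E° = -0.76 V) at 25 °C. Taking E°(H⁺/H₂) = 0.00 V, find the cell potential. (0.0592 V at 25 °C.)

0.52 V

The hydrogen couple is the cathode, so E°_cell = 0.76 V; n = 2.
[H⁺] = 10^(−5.50) = 3.2 × 10^-6 M, and Q = [Zn²⁺]·P(H₂) / [H⁺]^2 = 1.8 × 10^8.
E = E° − (0.0592/2) log Q = 0.76 − (0.0592/2)(8.255) = 0.516 V.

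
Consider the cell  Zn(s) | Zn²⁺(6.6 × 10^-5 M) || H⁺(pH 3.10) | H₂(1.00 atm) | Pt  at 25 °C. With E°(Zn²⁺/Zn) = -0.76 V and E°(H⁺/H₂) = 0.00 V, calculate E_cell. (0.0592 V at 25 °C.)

The hydrogen couple is the cathode, so E°_cell = 0.76 V; n = 2.
[H⁺] = 10^(−3.10) = 7.9 × 10^-4 M, and Q = [Zn²⁺]·P(H₂) / [H⁺]^2 = 105.
E = E° − (0.0592/2) log Q = 0.76 − (0.0592/2)(2.020) = 0.700 V.

0.70 V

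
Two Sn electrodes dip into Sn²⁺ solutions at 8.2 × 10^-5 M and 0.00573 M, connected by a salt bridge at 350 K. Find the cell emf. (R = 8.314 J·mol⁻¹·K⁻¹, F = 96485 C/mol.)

Both half-cells are Sn²⁺/Sn, so E°_cell = 0. The concentrated side is the cathode; the cell reaction moves Sn²⁺ from high to low concentration with n = 2.
Q = [Sn²⁺]_dilute/[Sn²⁺]_conc = 8.2 × 10^-5/0.00573 = 0.0143.
E = 0 − (RT/nF) ln Q = −((8.314×350)/(2×96485))(-4.247) = 0.0640 V.

0.064 V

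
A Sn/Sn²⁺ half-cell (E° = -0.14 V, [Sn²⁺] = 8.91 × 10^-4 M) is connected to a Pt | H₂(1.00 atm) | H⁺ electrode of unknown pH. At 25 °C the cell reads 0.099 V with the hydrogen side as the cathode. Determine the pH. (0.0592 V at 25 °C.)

E°_cell = 0.14 V and n = 2.
log Q = n(E° − E)/0.0592 = 2×(0.14 − 0.099)/0.0592 = 1.385.
With Q = [Sn²⁺]·P(H₂) / [H⁺]^2, solving for [H⁺] gives log[H⁺] = -2.218, so pH = 2.22.

pH = 2.22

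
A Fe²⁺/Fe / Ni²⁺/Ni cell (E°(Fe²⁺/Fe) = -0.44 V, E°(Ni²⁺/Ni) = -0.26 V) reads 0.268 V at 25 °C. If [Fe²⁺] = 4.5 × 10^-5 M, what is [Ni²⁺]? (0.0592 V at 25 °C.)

From the Nernst equation, log Q = n(E° − E)/0.0592 = 2(0.18 − 0.268)/0.0592 = -2.973, so Q = 0.00106.
With Q = [Fe²⁺]/[Ni²⁺] and the known concentrations, [Ni²⁺] in the denominator gives [Ni²⁺] = 0.042 M.

0.042 M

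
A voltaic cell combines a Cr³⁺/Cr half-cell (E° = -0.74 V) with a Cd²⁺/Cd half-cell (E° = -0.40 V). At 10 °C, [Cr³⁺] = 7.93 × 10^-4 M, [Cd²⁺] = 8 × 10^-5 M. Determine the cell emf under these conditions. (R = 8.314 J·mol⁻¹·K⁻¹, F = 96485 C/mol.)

0.283 V

The Cd²⁺/Cd couple has the higher reduction potential and acts as the cathode, so E°_cell = -0.40 − (-0.74) = 0.34 V.
Balancing electrons gives n = 6; the reaction quotient is Q = [Cr³⁺]^2/[Cd²⁺]^3 = 1.23 × 10^6.
E = E° − (RT/nF) ln Q = 0.34 − (8.314×283)/(6×96485) × (14.021) = 0.340 − 0.057 = 0.283 V.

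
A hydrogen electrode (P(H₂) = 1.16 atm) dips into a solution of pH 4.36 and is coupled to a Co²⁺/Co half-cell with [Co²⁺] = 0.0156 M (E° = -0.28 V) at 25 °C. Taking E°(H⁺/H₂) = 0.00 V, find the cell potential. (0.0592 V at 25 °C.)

0.073 V

The hydrogen couple is the cathode, so E°_cell = 0.28 V; n = 2.
[H⁺] = 10^(−4.36) = 4.4 × 10^-5 M, and Q = [Co²⁺]·P(H₂) / [H⁺]^2 = 9.5 × 10^6.
E = E° − (0.0592/2) log Q = 0.28 − (0.0592/2)(6.978) = 0.073 V.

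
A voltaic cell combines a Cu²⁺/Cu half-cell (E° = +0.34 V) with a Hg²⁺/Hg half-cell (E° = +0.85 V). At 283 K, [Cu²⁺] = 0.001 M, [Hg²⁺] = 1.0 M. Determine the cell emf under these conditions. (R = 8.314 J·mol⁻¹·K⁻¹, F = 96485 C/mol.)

The Hg²⁺/Hg couple has the higher reduction potential and acts as the cathode, so E°_cell = +0.85 − (+0.34) = 0.51 V.
Balancing electrons gives n = 2; the reaction quotient is Q = [Cu²⁺]/[Hg²⁺] = 0.00100.
E = E° − (RT/nF) ln Q = 0.51 − (8.314×283)/(2×96485) × (-6.908) = 0.510 + 0.084 = 0.594 V.

0.594 V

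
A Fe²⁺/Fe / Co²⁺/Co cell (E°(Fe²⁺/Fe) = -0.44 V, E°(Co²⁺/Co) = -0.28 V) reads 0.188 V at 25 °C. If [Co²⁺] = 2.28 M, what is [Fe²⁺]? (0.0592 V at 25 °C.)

From the Nernst equation, log Q = n(E° − E)/0.0592 = 2(0.16 − 0.188)/0.0592 = -0.946, so Q = 0.113.
With Q = [Fe²⁺]/[Co²⁺] and the known concentrations, [Fe²⁺] in the numerator gives [Fe²⁺] = 0.26 M.

0.26 M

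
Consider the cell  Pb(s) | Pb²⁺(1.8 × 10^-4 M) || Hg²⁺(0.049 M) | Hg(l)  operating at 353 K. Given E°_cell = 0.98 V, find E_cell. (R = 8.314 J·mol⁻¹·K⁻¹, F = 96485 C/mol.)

Balancing electrons gives n = 2; the reaction quotient is Q = [Pb²⁺]/[Hg²⁺] = 0.00367.
E = E° − (RT/nF) ln Q = 0.98 − (8.314×353)/(2×96485) × (-5.607) = 0.980 + 0.085 = 1.065 V.

1.07 V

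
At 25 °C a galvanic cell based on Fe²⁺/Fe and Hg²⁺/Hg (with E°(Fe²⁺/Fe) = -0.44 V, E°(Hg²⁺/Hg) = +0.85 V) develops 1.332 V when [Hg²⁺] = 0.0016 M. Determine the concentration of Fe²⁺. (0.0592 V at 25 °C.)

From the Nernst equation, log Q = n(E° − E)/0.0592 = 2(1.29 − 1.332)/0.0592 = -1.419, so Q = 0.0381.
With Q = [Fe²⁺]/[Hg²⁺] and the known concentrations, [Fe²⁺] in the numerator gives [Fe²⁺] = 6.1 × 10^-5 M.

6.1 × 10^-5 M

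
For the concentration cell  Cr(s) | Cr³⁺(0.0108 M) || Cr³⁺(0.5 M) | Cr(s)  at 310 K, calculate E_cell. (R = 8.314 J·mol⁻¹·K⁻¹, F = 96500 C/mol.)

0.034 V

Both half-cells are Cr³⁺/Cr, so E°_cell = 0. The concentrated side is the cathode; the cell reaction moves Cr³⁺ from high to low concentration with n = 3.
Q = [Cr³⁺]_dilute/[Cr³⁺]_conc = 0.0108/0.5 = 0.0216.
E = 0 − (RT/nF) ln Q = −((8.314×310)/(3×96500))(-3.835) = 0.0341 V.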